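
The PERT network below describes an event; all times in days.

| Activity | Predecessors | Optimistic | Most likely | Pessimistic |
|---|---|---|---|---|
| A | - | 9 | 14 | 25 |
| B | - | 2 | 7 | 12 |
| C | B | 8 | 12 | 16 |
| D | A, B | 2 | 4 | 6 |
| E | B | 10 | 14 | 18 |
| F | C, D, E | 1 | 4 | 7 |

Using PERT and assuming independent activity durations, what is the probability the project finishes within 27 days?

te_A = (9 + 4·14 + 25)/6 = 90/6 = 15; σ²_A = ((25−9)/6)² = 7.111
te_B = (2 + 4·7 + 12)/6 = 42/6 = 7; σ²_B = ((12−2)/6)² = 2.778
te_C = (8 + 4·12 + 16)/6 = 72/6 = 12; σ²_C = ((16−8)/6)² = 1.778
te_D = (2 + 4·4 + 6)/6 = 24/6 = 4; σ²_D = ((6−2)/6)² = 0.444
te_E = (10 + 4·14 + 18)/6 = 84/6 = 14; σ²_E = ((18−10)/6)² = 1.778
te_F = (1 + 4·4 + 7)/6 = 24/6 = 4; σ²_F = ((7−1)/6)² = 1.000

Forward pass:
ES_A = 0; EF_A = 15
ES_B = 0; EF_B = 7
ES_C = 7; EF_C = 7+12 = 19
ES_D = max(EF_A=15, EF_B=7) = 15; EF_D = 15+4 = 19
ES_E = 7; EF_E = 7+14 = 21
ES_F = max(EF_C=19, EF_D=19, EF_E=21) = 21; EF_F = 21+4 = 25
Expected project duration μ = 25 days. Critical path: B → E → F.

Variance along critical path = 2.778 + 1.778 + 1.000 = 5.556; σ = √5.556 = 2.357 days.
Z = (27 − 25) / 2.357 = 0.849
P(T ≤ 27) = Φ(0.849) ≈ 0.802

0.802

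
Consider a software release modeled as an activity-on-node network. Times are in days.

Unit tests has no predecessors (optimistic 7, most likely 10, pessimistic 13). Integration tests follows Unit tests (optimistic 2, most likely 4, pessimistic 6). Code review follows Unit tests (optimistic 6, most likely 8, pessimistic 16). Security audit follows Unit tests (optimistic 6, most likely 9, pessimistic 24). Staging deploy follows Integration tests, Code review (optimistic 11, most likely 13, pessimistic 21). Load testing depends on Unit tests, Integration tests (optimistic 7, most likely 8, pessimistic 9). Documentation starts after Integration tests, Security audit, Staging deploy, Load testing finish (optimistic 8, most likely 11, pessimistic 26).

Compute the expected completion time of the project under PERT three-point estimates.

te_Unit tests = (7 + 4·10 + 13)/6 = 60/6 = 10
te_Integration tests = (2 + 4·4 + 6)/6 = 24/6 = 4
te_Code review = (6 + 4·8 + 16)/6 = 54/6 = 9
te_Security audit = (6 + 4·9 + 24)/6 = 66/6 = 11
te_Staging deploy = (11 + 4·13 + 21)/6 = 84/6 = 14
te_Load testing = (7 + 4·8 + 9)/6 = 48/6 = 8
te_Documentation = (8 + 4·11 + 26)/6 = 78/6 = 13

Forward pass:
ES_Unit tests = 0; EF_Unit tests = 10
ES_Integration tests = 10; EF_Integration tests = 10+4 = 14
ES_Code review = 10; EF_Code review = 10+9 = 19
ES_Security audit = 10; EF_Security audit = 10+11 = 21
ES_Staging deploy = max(EF_Integration tests=14, EF_Code review=19) = 19; EF_Staging deploy = 19+14 = 33
ES_Load testing = max(EF_Unit tests=10, EF_Integration tests=14) = 14; EF_Load testing = 14+8 = 22
ES_Documentation = max(EF_Integration tests=14, EF_Security audit=21, EF_Staging deploy=33, EF_Load testing=22) = 33; EF_Documentation = 33+13 = 46
Expected project duration μ = 46 days. Critical path: Unit tests → Code review → Staging deploy → Documentation.

46 days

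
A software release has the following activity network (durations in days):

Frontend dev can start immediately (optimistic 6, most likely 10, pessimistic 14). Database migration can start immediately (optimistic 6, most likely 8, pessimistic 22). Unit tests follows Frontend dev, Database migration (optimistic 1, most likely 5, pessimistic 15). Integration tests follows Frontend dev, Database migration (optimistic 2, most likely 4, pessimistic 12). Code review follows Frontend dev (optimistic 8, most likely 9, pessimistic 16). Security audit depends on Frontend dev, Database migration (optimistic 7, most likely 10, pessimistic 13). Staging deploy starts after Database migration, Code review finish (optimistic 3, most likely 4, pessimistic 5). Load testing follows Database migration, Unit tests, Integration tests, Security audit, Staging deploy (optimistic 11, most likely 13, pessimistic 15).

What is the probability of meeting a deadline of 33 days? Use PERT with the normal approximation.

te_Frontend dev = (6 + 4·10 + 14)/6 = 60/6 = 10; σ²_Frontend dev = ((14−6)/6)² = 1.778
te_Database migration = (6 + 4·8 + 22)/6 = 60/6 = 10; σ²_Database migration = ((22−6)/6)² = 7.111
te_Unit tests = (1 + 4·5 + 15)/6 = 36/6 = 6; σ²_Unit tests = ((15−1)/6)² = 5.444
te_Integration tests = (2 + 4·4 + 12)/6 = 30/6 = 5; σ²_Integration tests = ((12−2)/6)² = 2.778
te_Code review = (8 + 4·9 + 16)/6 = 60/6 = 10; σ²_Code review = ((16−8)/6)² = 1.778
te_Security audit = (7 + 4·10 + 13)/6 = 60/6 = 10; σ²_Security audit = ((13−7)/6)² = 1.000
te_Staging deploy = (3 + 4·4 + 5)/6 = 24/6 = 4; σ²_Staging deploy = ((5−3)/6)² = 0.111
te_Load testing = (11 + 4·13 + 15)/6 = 78/6 = 13; σ²_Load testing = ((15−11)/6)² = 0.444

Forward pass:
ES_Frontend dev = 0; EF_Frontend dev = 10
ES_Database migration = 0; EF_Database migration = 10
ES_Unit tests = max(EF_Frontend dev=10, EF_Database migration=10) = 10; EF_Unit tests = 10+6 = 16
ES_Integration tests = max(EF_Frontend dev=10, EF_Database migration=10) = 10; EF_Integration tests = 10+5 = 15
ES_Code review = 10; EF_Code review = 10+10 = 20
ES_Security audit = max(EF_Frontend dev=10, EF_Database migration=10) = 10; EF_Security audit = 10+10 = 20
ES_Staging deploy = max(EF_Database migration=10, EF_Code review=20) = 20; EF_Staging deploy = 20+4 = 24
ES_Load testing = max(EF_Database migration=10, EF_Unit tests=16, EF_Integration tests=15, EF_Security audit=20, EF_Staging deploy=24) = 24; EF_Load testing = 24+13 = 37
Expected project duration μ = 37 days. Critical path: Frontend dev → Code review → Staging deploy → Load testing.

Variance along critical path = 1.778 + 1.778 + 0.111 + 0.444 = 4.111; σ = √4.111 = 2.028 days.
Z = (33 − 37) / 2.028 = -1.973
P(T ≤ 33) = Φ(-1.973) ≈ 0.024

0.024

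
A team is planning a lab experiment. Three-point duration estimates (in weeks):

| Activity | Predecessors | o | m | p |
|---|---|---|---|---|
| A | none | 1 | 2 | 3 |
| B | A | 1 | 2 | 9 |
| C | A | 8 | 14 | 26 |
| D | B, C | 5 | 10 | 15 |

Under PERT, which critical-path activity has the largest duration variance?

te_A = (1 + 4·2 + 3)/6 = 12/6 = 2; σ²_A = ((3−1)/6)² = 0.111
te_B = (1 + 4·2 + 9)/6 = 18/6 = 3; σ²_B = ((9−1)/6)² = 1.778
te_C = (8 + 4·14 + 26)/6 = 90/6 = 15; σ²_C = ((26−8)/6)² = 9.000
te_D = (5 + 4·10 + 15)/6 = 60/6 = 10; σ²_D = ((15−5)/6)² = 2.778

Forward pass:
ES_A = 0; EF_A = 2
ES_B = 2; EF_B = 2+3 = 5
ES_C = 2; EF_C = 2+15 = 17
ES_D = max(EF_B=5, EF_C=17) = 17; EF_D = 17+10 = 27
Expected project duration μ = 27 weeks. Critical path: A → C → D.

Variances on critical path: σ²_A=0.111, σ²_C=9.000, σ²_D=2.778.
Largest is σ²_C = 9.000.

C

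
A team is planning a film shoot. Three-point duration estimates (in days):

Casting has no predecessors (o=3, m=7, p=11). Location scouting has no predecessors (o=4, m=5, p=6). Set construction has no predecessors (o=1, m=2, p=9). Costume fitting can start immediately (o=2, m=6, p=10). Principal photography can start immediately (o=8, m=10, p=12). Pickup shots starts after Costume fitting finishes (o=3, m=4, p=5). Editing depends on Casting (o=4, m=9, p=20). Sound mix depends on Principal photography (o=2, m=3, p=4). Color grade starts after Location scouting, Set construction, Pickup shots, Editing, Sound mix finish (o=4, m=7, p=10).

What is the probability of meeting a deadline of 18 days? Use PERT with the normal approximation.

te_Casting = (3 + 4·7 + 11)/6 = 42/6 = 7; σ²_Casting = ((11−3)/6)² = 1.778
te_Location scouting = (4 + 4·5 + 6)/6 = 30/6 = 5; σ²_Location scouting = ((6−4)/6)² = 0.111
te_Set construction = (1 + 4·2 + 9)/6 = 18/6 = 3; σ²_Set construction = ((9−1)/6)² = 1.778
te_Costume fitting = (2 + 4·6 + 10)/6 = 36/6 = 6; σ²_Costume fitting = ((10−2)/6)² = 1.778
te_Principal photography = (8 + 4·10 + 12)/6 = 60/6 = 10; σ²_Principal photography = ((12−8)/6)² = 0.444
te_Pickup shots = (3 + 4·4 + 5)/6 = 24/6 = 4; σ²_Pickup shots = ((5−3)/6)² = 0.111
te_Editing = (4 + 4·9 + 20)/6 = 60/6 = 10; σ²_Editing = ((20−4)/6)² = 7.111
te_Sound mix = (2 + 4·3 + 4)/6 = 18/6 = 3; σ²_Sound mix = ((4−2)/6)² = 0.111
te_Color grade = (4 + 4·7 + 10)/6 = 42/6 = 7; σ²_Color grade = ((10−4)/6)² = 1.000

Forward pass:
ES_Casting = 0; EF_Casting = 7
ES_Location scouting = 0; EF_Location scouting = 5
ES_Set construction = 0; EF_Set construction = 3
ES_Costume fitting = 0; EF_Costume fitting = 6
ES_Principal photography = 0; EF_Principal photography = 10
ES_Pickup shots = 6; EF_Pickup shots = 6+4 = 10
ES_Editing = 7; EF_Editing = 7+10 = 17
ES_Sound mix = 10; EF_Sound mix = 10+3 = 13
ES_Color grade = max(EF_Location scouting=5, EF_Set construction=3, EF_Pickup shots=10, EF_Editing=17, EF_Sound mix=13) = 17; EF_Color grade = 17+7 = 24
Expected project duration μ = 24 days. Critical path: Casting → Editing → Color grade.

Variance along critical path = 1.778 + 7.111 + 1.000 = 9.889; σ = √9.889 = 3.145 days.
Z = (18 − 24) / 3.145 = -1.908
P(T ≤ 18) = Φ(-1.908) ≈ 0.028

0.028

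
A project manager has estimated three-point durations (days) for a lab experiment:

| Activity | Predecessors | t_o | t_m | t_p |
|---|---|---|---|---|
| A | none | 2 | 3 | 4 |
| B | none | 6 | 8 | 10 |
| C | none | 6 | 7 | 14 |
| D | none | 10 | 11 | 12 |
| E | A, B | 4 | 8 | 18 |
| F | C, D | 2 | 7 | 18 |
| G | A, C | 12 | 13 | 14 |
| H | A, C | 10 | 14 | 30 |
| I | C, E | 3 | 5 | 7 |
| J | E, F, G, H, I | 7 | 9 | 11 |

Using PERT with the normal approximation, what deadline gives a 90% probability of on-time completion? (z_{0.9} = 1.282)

37.7 days

te_A = (2 + 4·3 + 4)/6 = 18/6 = 3; σ²_A = ((4−2)/6)² = 0.111
te_B = (6 + 4·8 + 10)/6 = 48/6 = 8; σ²_B = ((10−6)/6)² = 0.444
te_C = (6 + 4·7 + 14)/6 = 48/6 = 8; σ²_C = ((14−6)/6)² = 1.778
te_D = (10 + 4·11 + 12)/6 = 66/6 = 11; σ²_D = ((12−10)/6)² = 0.111
te_E = (4 + 4·8 + 18)/6 = 54/6 = 9; σ²_E = ((18−4)/6)² = 5.444
te_F = (2 + 4·7 + 18)/6 = 48/6 = 8; σ²_F = ((18−2)/6)² = 7.111
te_G = (12 + 4·13 + 14)/6 = 78/6 = 13; σ²_G = ((14−12)/6)² = 0.111
te_H = (10 + 4·14 + 30)/6 = 96/6 = 16; σ²_H = ((30−10)/6)² = 11.111
te_I = (3 + 4·5 + 7)/6 = 30/6 = 5; σ²_I = ((7−3)/6)² = 0.444
te_J = (7 + 4·9 + 11)/6 = 54/6 = 9; σ²_J = ((11−7)/6)² = 0.444

Forward pass:
ES_A = 0; EF_A = 3
ES_B = 0; EF_B = 8
ES_C = 0; EF_C = 8
ES_D = 0; EF_D = 11
ES_E = max(EF_A=3, EF_B=8) = 8; EF_E = 8+9 = 17
ES_F = max(EF_C=8, EF_D=11) = 11; EF_F = 11+8 = 19
ES_G = max(EF_A=3, EF_C=8) = 8; EF_G = 8+13 = 21
ES_H = max(EF_A=3, EF_C=8) = 8; EF_H = 8+16 = 24
ES_I = max(EF_C=8, EF_E=17) = 17; EF_I = 17+5 = 22
ES_J = max(EF_E=17, EF_F=19, EF_G=21, EF_H=24, EF_I=22) = 24; EF_J = 24+9 = 33
Expected project duration μ = 33 days. Critical path: C → H → J.

Variance along critical path = 1.778 + 11.111 + 0.444 = 13.333; σ = 3.651 days.
D = μ + z·σ = 33 + 1.282·3.651 = 37.7 days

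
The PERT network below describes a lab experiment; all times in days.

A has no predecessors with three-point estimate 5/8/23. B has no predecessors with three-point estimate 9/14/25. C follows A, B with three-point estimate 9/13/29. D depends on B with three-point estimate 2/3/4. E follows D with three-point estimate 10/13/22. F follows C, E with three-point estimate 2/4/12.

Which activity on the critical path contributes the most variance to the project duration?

B

te_A = (5 + 4·8 + 23)/6 = 60/6 = 10; σ²_A = ((23−5)/6)² = 9.000
te_B = (9 + 4·14 + 25)/6 = 90/6 = 15; σ²_B = ((25−9)/6)² = 7.111
te_C = (9 + 4·13 + 29)/6 = 90/6 = 15; σ²_C = ((29−9)/6)² = 11.111
te_D = (2 + 4·3 + 4)/6 = 18/6 = 3; σ²_D = ((4−2)/6)² = 0.111
te_E = (10 + 4·13 + 22)/6 = 84/6 = 14; σ²_E = ((22−10)/6)² = 4.000
te_F = (2 + 4·4 + 12)/6 = 30/6 = 5; σ²_F = ((12−2)/6)² = 2.778

Forward pass:
ES_A = 0; EF_A = 10
ES_B = 0; EF_B = 15
ES_C = max(EF_A=10, EF_B=15) = 15; EF_C = 15+15 = 30
ES_D = 15; EF_D = 15+3 = 18
ES_E = 18; EF_E = 18+14 = 32
ES_F = max(EF_C=30, EF_E=32) = 32; EF_F = 32+5 = 37
Expected project duration μ = 37 days. Critical path: B → D → E → F.

Variances on critical path: σ²_B=7.111, σ²_D=0.111, σ²_E=4.000, σ²_F=2.778.
Largest is σ²_B = 7.111.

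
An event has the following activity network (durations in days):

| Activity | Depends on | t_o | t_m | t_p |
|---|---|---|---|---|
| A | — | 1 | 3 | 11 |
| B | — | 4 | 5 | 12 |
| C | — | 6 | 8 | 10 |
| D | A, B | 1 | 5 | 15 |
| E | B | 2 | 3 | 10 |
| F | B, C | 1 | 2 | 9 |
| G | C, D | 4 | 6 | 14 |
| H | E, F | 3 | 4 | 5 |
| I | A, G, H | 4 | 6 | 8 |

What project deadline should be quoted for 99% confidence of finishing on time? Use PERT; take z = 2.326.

te_A = (1 + 4·3 + 11)/6 = 24/6 = 4; σ²_A = ((11−1)/6)² = 2.778
te_B = (4 + 4·5 + 12)/6 = 36/6 = 6; σ²_B = ((12−4)/6)² = 1.778
te_C = (6 + 4·8 + 10)/6 = 48/6 = 8; σ²_C = ((10−6)/6)² = 0.444
te_D = (1 + 4·5 + 15)/6 = 36/6 = 6; σ²_D = ((15−1)/6)² = 5.444
te_E = (2 + 4·3 + 10)/6 = 24/6 = 4; σ²_E = ((10−2)/6)² = 1.778
te_F = (1 + 4·2 + 9)/6 = 18/6 = 3; σ²_F = ((9−1)/6)² = 1.778
te_G = (4 + 4·6 + 14)/6 = 42/6 = 7; σ²_G = ((14−4)/6)² = 2.778
te_H = (3 + 4·4 + 5)/6 = 24/6 = 4; σ²_H = ((5−3)/6)² = 0.111
te_I = (4 + 4·6 + 8)/6 = 36/6 = 6; σ²_I = ((8−4)/6)² = 0.444

Forward pass:
ES_A = 0; EF_A = 4
ES_B = 0; EF_B = 6
ES_C = 0; EF_C = 8
ES_D = max(EF_A=4, EF_B=6) = 6; EF_D = 6+6 = 12
ES_E = 6; EF_E = 6+4 = 10
ES_F = max(EF_B=6, EF_C=8) = 8; EF_F = 8+3 = 11
ES_G = max(EF_C=8, EF_D=12) = 12; EF_G = 12+7 = 19
ES_H = max(EF_E=10, EF_F=11) = 11; EF_H = 11+4 = 15
ES_I = max(EF_A=4, EF_G=19, EF_H=15) = 19; EF_I = 19+6 = 25
Expected project duration μ = 25 days. Critical path: B → D → G → I.

Variance along critical path = 1.778 + 5.444 + 2.778 + 0.444 = 10.444; σ = 3.232 days.
D = μ + z·σ = 25 + 2.326·3.232 = 32.5 days

32.5 days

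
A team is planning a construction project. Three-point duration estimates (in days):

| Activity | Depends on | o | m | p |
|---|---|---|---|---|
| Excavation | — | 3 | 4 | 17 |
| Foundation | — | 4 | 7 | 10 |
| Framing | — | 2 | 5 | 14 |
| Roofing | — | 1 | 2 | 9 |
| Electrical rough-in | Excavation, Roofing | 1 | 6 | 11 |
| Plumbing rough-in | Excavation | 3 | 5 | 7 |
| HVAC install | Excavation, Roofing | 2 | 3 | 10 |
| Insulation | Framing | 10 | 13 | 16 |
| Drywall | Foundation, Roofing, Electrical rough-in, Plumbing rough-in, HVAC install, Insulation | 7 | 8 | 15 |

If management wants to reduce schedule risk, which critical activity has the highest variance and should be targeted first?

te_Excavation = (3 + 4·4 + 17)/6 = 36/6 = 6; σ²_Excavation = ((17−3)/6)² = 5.444
te_Foundation = (4 + 4·7 + 10)/6 = 42/6 = 7; σ²_Foundation = ((10−4)/6)² = 1.000
te_Framing = (2 + 4·5 + 14)/6 = 36/6 = 6; σ²_Framing = ((14−2)/6)² = 4.000
te_Roofing = (1 + 4·2 + 9)/6 = 18/6 = 3; σ²_Roofing = ((9−1)/6)² = 1.778
te_Electrical rough-in = (1 + 4·6 + 11)/6 = 36/6 = 6; σ²_Electrical rough-in = ((11−1)/6)² = 2.778
te_Plumbing rough-in = (3 + 4·5 + 7)/6 = 30/6 = 5; σ²_Plumbing rough-in = ((7−3)/6)² = 0.444
te_HVAC install = (2 + 4·3 + 10)/6 = 24/6 = 4; σ²_HVAC install = ((10−2)/6)² = 1.778
te_Insulation = (10 + 4·13 + 16)/6 = 78/6 = 13; σ²_Insulation = ((16−10)/6)² = 1.000
te_Drywall = (7 + 4·8 + 15)/6 = 54/6 = 9; σ²_Drywall = ((15−7)/6)² = 1.778

Forward pass:
ES_Excavation = 0; EF_Excavation = 6
ES_Foundation = 0; EF_Foundation = 7
ES_Framing = 0; EF_Framing = 6
ES_Roofing = 0; EF_Roofing = 3
ES_Electrical rough-in = max(EF_Excavation=6, EF_Roofing=3) = 6; EF_Electrical rough-in = 6+6 = 12
ES_Plumbing rough-in = 6; EF_Plumbing rough-in = 6+5 = 11
ES_HVAC install = max(EF_Excavation=6, EF_Roofing=3) = 6; EF_HVAC install = 6+4 = 10
ES_Insulation = 6; EF_Insulation = 6+13 = 19
ES_Drywall = max(EF_Foundation=7, EF_Roofing=3, EF_Electrical rough-in=12, EF_Plumbing rough-in=11, EF_HVAC install=10, EF_Insulation=19) = 19; EF_Drywall = 19+9 = 28
Expected project duration μ = 28 days. Critical path: Framing → Insulation → Drywall.

Variances on critical path: σ²_Framing=4.000, σ²_Insulation=1.000, σ²_Drywall=1.778.
Largest is σ²_Framing = 4.000.

Framing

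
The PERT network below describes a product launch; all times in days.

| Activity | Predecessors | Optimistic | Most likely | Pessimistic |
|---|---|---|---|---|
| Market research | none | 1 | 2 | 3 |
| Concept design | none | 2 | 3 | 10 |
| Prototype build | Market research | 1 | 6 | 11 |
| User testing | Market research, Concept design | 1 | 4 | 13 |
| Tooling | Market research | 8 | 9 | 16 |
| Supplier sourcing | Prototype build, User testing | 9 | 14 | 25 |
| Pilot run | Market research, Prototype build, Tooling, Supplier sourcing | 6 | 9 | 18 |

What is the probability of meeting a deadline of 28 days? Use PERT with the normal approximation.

te_Market research = (1 + 4·2 + 3)/6 = 12/6 = 2; σ²_Market research = ((3−1)/6)² = 0.111
te_Concept design = (2 + 4·3 + 10)/6 = 24/6 = 4; σ²_Concept design = ((10−2)/6)² = 1.778
te_Prototype build = (1 + 4·6 + 11)/6 = 36/6 = 6; σ²_Prototype build = ((11−1)/6)² = 2.778
te_User testing = (1 + 4·4 + 13)/6 = 30/6 = 5; σ²_User testing = ((13−1)/6)² = 4.000
te_Tooling = (8 + 4·9 + 16)/6 = 60/6 = 10; σ²_Tooling = ((16−8)/6)² = 1.778
te_Supplier sourcing = (9 + 4·14 + 25)/6 = 90/6 = 15; σ²_Supplier sourcing = ((25−9)/6)² = 7.111
te_Pilot run = (6 + 4·9 + 18)/6 = 60/6 = 10; σ²_Pilot run = ((18−6)/6)² = 4.000

Forward pass:
ES_Market research = 0; EF_Market research = 2
ES_Concept design = 0; EF_Concept design = 4
ES_Prototype build = 2; EF_Prototype build = 2+6 = 8
ES_User testing = max(EF_Market research=2, EF_Concept design=4) = 4; EF_User testing = 4+5 = 9
ES_Tooling = 2; EF_Tooling = 2+10 = 12
ES_Supplier sourcing = max(EF_Prototype build=8, EF_User testing=9) = 9; EF_Supplier sourcing = 9+15 = 24
ES_Pilot run = max(EF_Market research=2, EF_Prototype build=8, EF_Tooling=12, EF_Supplier sourcing=24) = 24; EF_Pilot run = 24+10 = 34
Expected project duration μ = 34 days. Critical path: Concept design → User testing → Supplier sourcing → Pilot run.

Variance along critical path = 1.778 + 4.000 + 7.111 + 4.000 = 16.889; σ = √16.889 = 4.110 days.
Z = (28 − 34) / 4.110 = -1.460
P(T ≤ 28) = Φ(-1.460) ≈ 0.072

0.072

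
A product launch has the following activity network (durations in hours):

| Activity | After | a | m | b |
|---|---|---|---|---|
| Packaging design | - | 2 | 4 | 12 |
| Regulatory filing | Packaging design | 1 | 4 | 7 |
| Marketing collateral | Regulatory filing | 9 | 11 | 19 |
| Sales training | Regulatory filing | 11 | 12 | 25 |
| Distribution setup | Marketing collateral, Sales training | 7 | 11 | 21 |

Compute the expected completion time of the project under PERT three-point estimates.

te_Packaging design = (2 + 4·4 + 12)/6 = 30/6 = 5
te_Regulatory filing = (1 + 4·4 + 7)/6 = 24/6 = 4
te_Marketing collateral = (9 + 4·11 + 19)/6 = 72/6 = 12
te_Sales training = (11 + 4·12 + 25)/6 = 84/6 = 14
te_Distribution setup = (7 + 4·11 + 21)/6 = 72/6 = 12

Forward pass:
ES_Packaging design = 0; EF_Packaging design = 5
ES_Regulatory filing = 5; EF_Regulatory filing = 5+4 = 9
ES_Marketing collateral = 9; EF_Marketing collateral = 9+12 = 21
ES_Sales training = 9; EF_Sales training = 9+14 = 23
ES_Distribution setup = max(EF_Marketing collateral=21, EF_Sales training=23) = 23; EF_Distribution setup = 23+12 = 35
Expected project duration μ = 35 hours. Critical path: Packaging design → Regulatory filing → Sales training → Distribution setup.

35 hours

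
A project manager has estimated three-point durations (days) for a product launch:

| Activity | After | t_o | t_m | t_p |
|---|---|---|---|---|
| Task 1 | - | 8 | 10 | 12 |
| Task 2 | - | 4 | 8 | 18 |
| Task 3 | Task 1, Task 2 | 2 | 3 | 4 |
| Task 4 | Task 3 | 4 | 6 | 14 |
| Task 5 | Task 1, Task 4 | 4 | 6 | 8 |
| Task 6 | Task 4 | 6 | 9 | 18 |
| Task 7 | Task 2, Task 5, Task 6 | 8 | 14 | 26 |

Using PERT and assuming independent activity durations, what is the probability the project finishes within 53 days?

0.976

te_Task 1 = (8 + 4·10 + 12)/6 = 60/6 = 10; σ²_Task 1 = ((12−8)/6)² = 0.444
te_Task 2 = (4 + 4·8 + 18)/6 = 54/6 = 9; σ²_Task 2 = ((18−4)/6)² = 5.444
te_Task 3 = (2 + 4·3 + 4)/6 = 18/6 = 3; σ²_Task 3 = ((4−2)/6)² = 0.111
te_Task 4 = (4 + 4·6 + 14)/6 = 42/6 = 7; σ²_Task 4 = ((14−4)/6)² = 2.778
te_Task 5 = (4 + 4·6 + 8)/6 = 36/6 = 6; σ²_Task 5 = ((8−4)/6)² = 0.444
te_Task 6 = (6 + 4·9 + 18)/6 = 60/6 = 10; σ²_Task 6 = ((18−6)/6)² = 4.000
te_Task 7 = (8 + 4·14 + 26)/6 = 90/6 = 15; σ²_Task 7 = ((26−8)/6)² = 9.000

Forward pass:
ES_Task 1 = 0; EF_Task 1 = 10
ES_Task 2 = 0; EF_Task 2 = 9
ES_Task 3 = max(EF_Task 1=10, EF_Task 2=9) = 10; EF_Task 3 = 10+3 = 13
ES_Task 4 = 13; EF_Task 4 = 13+7 = 20
ES_Task 5 = max(EF_Task 1=10, EF_Task 4=20) = 20; EF_Task 5 = 20+6 = 26
ES_Task 6 = 20; EF_Task 6 = 20+10 = 30
ES_Task 7 = max(EF_Task 2=9, EF_Task 5=26, EF_Task 6=30) = 30; EF_Task 7 = 30+15 = 45
Expected project duration μ = 45 days. Critical path: Task 1 → Task 3 → Task 4 → Task 6 → Task 7.

Variance along critical path = 0.444 + 0.111 + 2.778 + 4.000 + 9.000 = 16.333; σ = √16.333 = 4.041 days.
Z = (53 − 45) / 4.041 = 1.979
P(T ≤ 53) = Φ(1.979) ≈ 0.976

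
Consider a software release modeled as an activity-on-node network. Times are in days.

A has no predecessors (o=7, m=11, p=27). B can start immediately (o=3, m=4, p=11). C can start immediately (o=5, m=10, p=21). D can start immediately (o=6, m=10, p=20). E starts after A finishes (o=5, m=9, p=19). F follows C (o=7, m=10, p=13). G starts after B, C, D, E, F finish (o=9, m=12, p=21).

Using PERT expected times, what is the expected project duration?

te_A = (7 + 4·11 + 27)/6 = 78/6 = 13
te_B = (3 + 4·4 + 11)/6 = 30/6 = 5
te_C = (5 + 4·10 + 21)/6 = 66/6 = 11
te_D = (6 + 4·10 + 20)/6 = 66/6 = 11
te_E = (5 + 4·9 + 19)/6 = 60/6 = 10
te_F = (7 + 4·10 + 13)/6 = 60/6 = 10
te_G = (9 + 4·12 + 21)/6 = 78/6 = 13

Forward pass:
ES_A = 0; EF_A = 13
ES_B = 0; EF_B = 5
ES_C = 0; EF_C = 11
ES_D = 0; EF_D = 11
ES_E = 13; EF_E = 13+10 = 23
ES_F = 11; EF_F = 11+10 = 21
ES_G = max(EF_B=5, EF_C=11, EF_D=11, EF_E=23, EF_F=21) = 23; EF_G = 23+13 = 36
Expected project duration μ = 36 days. Critical path: A → E → G.

36 days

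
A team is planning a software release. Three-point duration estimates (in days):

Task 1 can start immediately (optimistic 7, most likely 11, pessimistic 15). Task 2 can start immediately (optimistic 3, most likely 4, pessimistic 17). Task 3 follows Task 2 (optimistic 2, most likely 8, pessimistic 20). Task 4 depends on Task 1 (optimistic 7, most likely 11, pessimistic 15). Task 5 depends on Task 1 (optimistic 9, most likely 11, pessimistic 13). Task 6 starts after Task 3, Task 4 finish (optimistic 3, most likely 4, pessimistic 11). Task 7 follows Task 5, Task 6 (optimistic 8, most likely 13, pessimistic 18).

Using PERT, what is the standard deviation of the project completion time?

2.85 days

te_Task 1 = (7 + 4·11 + 15)/6 = 66/6 = 11; σ²_Task 1 = ((15−7)/6)² = 1.778
te_Task 2 = (3 + 4·4 + 17)/6 = 36/6 = 6; σ²_Task 2 = ((17−3)/6)² = 5.444
te_Task 3 = (2 + 4·8 + 20)/6 = 54/6 = 9; σ²_Task 3 = ((20−2)/6)² = 9.000
te_Task 4 = (7 + 4·11 + 15)/6 = 66/6 = 11; σ²_Task 4 = ((15−7)/6)² = 1.778
te_Task 5 = (9 + 4·11 + 13)/6 = 66/6 = 11; σ²_Task 5 = ((13−9)/6)² = 0.444
te_Task 6 = (3 + 4·4 + 11)/6 = 30/6 = 5; σ²_Task 6 = ((11−3)/6)² = 1.778
te_Task 7 = (8 + 4·13 + 18)/6 = 78/6 = 13; σ²_Task 7 = ((18−8)/6)² = 2.778

Forward pass:
ES_Task 1 = 0; EF_Task 1 = 11
ES_Task 2 = 0; EF_Task 2 = 6
ES_Task 3 = 6; EF_Task 3 = 6+9 = 15
ES_Task 4 = 11; EF_Task 4 = 11+11 = 22
ES_Task 5 = 11; EF_Task 5 = 11+11 = 22
ES_Task 6 = max(EF_Task 3=15, EF_Task 4=22) = 22; EF_Task 6 = 22+5 = 27
ES_Task 7 = max(EF_Task 5=22, EF_Task 6=27) = 27; EF_Task 7 = 27+13 = 40
Expected project duration μ = 40 days. Critical path: Task 1 → Task 4 → Task 6 → Task 7.

Variance along critical path = 1.778 + 1.778 + 1.778 + 2.778 = 8.111
σ = √8.111 = 2.848 days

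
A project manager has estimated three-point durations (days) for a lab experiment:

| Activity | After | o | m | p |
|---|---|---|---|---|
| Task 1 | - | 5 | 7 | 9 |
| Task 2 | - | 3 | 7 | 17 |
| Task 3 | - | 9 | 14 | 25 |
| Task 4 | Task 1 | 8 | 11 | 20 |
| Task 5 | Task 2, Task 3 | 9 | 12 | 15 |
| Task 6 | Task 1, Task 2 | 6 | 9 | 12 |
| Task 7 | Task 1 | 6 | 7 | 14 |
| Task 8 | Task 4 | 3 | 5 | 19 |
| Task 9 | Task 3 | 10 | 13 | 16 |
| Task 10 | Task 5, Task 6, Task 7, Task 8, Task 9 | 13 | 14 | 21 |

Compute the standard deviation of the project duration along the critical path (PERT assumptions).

3.14 days

te_Task 1 = (5 + 4·7 + 9)/6 = 42/6 = 7; σ²_Task 1 = ((9−5)/6)² = 0.444
te_Task 2 = (3 + 4·7 + 17)/6 = 48/6 = 8; σ²_Task 2 = ((17−3)/6)² = 5.444
te_Task 3 = (9 + 4·14 + 25)/6 = 90/6 = 15; σ²_Task 3 = ((25−9)/6)² = 7.111
te_Task 4 = (8 + 4·11 + 20)/6 = 72/6 = 12; σ²_Task 4 = ((20−8)/6)² = 4.000
te_Task 5 = (9 + 4·12 + 15)/6 = 72/6 = 12; σ²_Task 5 = ((15−9)/6)² = 1.000
te_Task 6 = (6 + 4·9 + 12)/6 = 54/6 = 9; σ²_Task 6 = ((12−6)/6)² = 1.000
te_Task 7 = (6 + 4·7 + 14)/6 = 48/6 = 8; σ²_Task 7 = ((14−6)/6)² = 1.778
te_Task 8 = (3 + 4·5 + 19)/6 = 42/6 = 7; σ²_Task 8 = ((19−3)/6)² = 7.111
te_Task 9 = (10 + 4·13 + 16)/6 = 78/6 = 13; σ²_Task 9 = ((16−10)/6)² = 1.000
te_Task 10 = (13 + 4·14 + 21)/6 = 90/6 = 15; σ²_Task 10 = ((21−13)/6)² = 1.778

Forward pass:
ES_Task 1 = 0; EF_Task 1 = 7
ES_Task 2 = 0; EF_Task 2 = 8
ES_Task 3 = 0; EF_Task 3 = 15
ES_Task 4 = 7; EF_Task 4 = 7+12 = 19
ES_Task 5 = max(EF_Task 2=8, EF_Task 3=15) = 15; EF_Task 5 = 15+12 = 27
ES_Task 6 = max(EF_Task 1=7, EF_Task 2=8) = 8; EF_Task 6 = 8+9 = 17
ES_Task 7 = 7; EF_Task 7 = 7+8 = 15
ES_Task 8 = 19; EF_Task 8 = 19+7 = 26
ES_Task 9 = 15; EF_Task 9 = 15+13 = 28
ES_Task 10 = max(EF_Task 5=27, EF_Task 6=17, EF_Task 7=15, EF_Task 8=26, EF_Task 9=28) = 28; EF_Task 10 = 28+15 = 43
Expected project duration μ = 43 days. Critical path: Task 3 → Task 9 → Task 10.

Variance along critical path = 7.111 + 1.000 + 1.778 = 9.889
σ = √9.889 = 3.145 days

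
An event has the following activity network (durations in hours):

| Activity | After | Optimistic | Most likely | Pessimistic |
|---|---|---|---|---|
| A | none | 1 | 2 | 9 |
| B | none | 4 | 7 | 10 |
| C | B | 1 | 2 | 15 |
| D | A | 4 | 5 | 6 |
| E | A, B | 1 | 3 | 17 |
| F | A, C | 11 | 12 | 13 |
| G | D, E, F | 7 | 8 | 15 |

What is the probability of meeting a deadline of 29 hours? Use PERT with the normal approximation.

te_A = (1 + 4·2 + 9)/6 = 18/6 = 3; σ²_A = ((9−1)/6)² = 1.778
te_B = (4 + 4·7 + 10)/6 = 42/6 = 7; σ²_B = ((10−4)/6)² = 1.000
te_C = (1 + 4·2 + 15)/6 = 24/6 = 4; σ²_C = ((15−1)/6)² = 5.444
te_D = (4 + 4·5 + 6)/6 = 30/6 = 5; σ²_D = ((6−4)/6)² = 0.111
te_E = (1 + 4·3 + 17)/6 = 30/6 = 5; σ²_E = ((17−1)/6)² = 7.111
te_F = (11 + 4·12 + 13)/6 = 72/6 = 12; σ²_F = ((13−11)/6)² = 0.111
te_G = (7 + 4·8 + 15)/6 = 54/6 = 9; σ²_G = ((15−7)/6)² = 1.778

Forward pass:
ES_A = 0; EF_A = 3
ES_B = 0; EF_B = 7
ES_C = 7; EF_C = 7+4 = 11
ES_D = 3; EF_D = 3+5 = 8
ES_E = max(EF_A=3, EF_B=7) = 7; EF_E = 7+5 = 12
ES_F = max(EF_A=3, EF_C=11) = 11; EF_F = 11+12 = 23
ES_G = max(EF_D=8, EF_E=12, EF_F=23) = 23; EF_G = 23+9 = 32
Expected project duration μ = 32 hours. Critical path: B → C → F → G.

Variance along critical path = 1.000 + 5.444 + 0.111 + 1.778 = 8.333; σ = √8.333 = 2.887 hours.
Z = (29 − 32) / 2.887 = -1.039
P(T ≤ 29) = Φ(-1.039) ≈ 0.149

0.149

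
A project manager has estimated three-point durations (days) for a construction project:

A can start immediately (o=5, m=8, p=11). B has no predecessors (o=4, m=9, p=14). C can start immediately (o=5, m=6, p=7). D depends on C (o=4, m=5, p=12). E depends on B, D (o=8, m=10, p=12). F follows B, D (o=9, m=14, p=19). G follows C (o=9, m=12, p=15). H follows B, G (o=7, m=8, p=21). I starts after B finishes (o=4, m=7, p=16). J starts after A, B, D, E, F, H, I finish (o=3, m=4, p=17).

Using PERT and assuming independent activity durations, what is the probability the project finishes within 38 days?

0.876

te_A = (5 + 4·8 + 11)/6 = 48/6 = 8; σ²_A = ((11−5)/6)² = 1.000
te_B = (4 + 4·9 + 14)/6 = 54/6 = 9; σ²_B = ((14−4)/6)² = 2.778
te_C = (5 + 4·6 + 7)/6 = 36/6 = 6; σ²_C = ((7−5)/6)² = 0.111
te_D = (4 + 4·5 + 12)/6 = 36/6 = 6; σ²_D = ((12−4)/6)² = 1.778
te_E = (8 + 4·10 + 12)/6 = 60/6 = 10; σ²_E = ((12−8)/6)² = 0.444
te_F = (9 + 4·14 + 19)/6 = 84/6 = 14; σ²_F = ((19−9)/6)² = 2.778
te_G = (9 + 4·12 + 15)/6 = 72/6 = 12; σ²_G = ((15−9)/6)² = 1.000
te_H = (7 + 4·8 + 21)/6 = 60/6 = 10; σ²_H = ((21−7)/6)² = 5.444
te_I = (4 + 4·7 + 16)/6 = 48/6 = 8; σ²_I = ((16−4)/6)² = 4.000
te_J = (3 + 4·4 + 17)/6 = 36/6 = 6; σ²_J = ((17−3)/6)² = 5.444

Forward pass:
ES_A = 0; EF_A = 8
ES_B = 0; EF_B = 9
ES_C = 0; EF_C = 6
ES_D = 6; EF_D = 6+6 = 12
ES_E = max(EF_B=9, EF_D=12) = 12; EF_E = 12+10 = 22
ES_F = max(EF_B=9, EF_D=12) = 12; EF_F = 12+14 = 26
ES_G = 6; EF_G = 6+12 = 18
ES_H = max(EF_B=9, EF_G=18) = 18; EF_H = 18+10 = 28
ES_I = 9; EF_I = 9+8 = 17
ES_J = max(EF_A=8, EF_B=9, EF_D=12, EF_E=22, EF_F=26, EF_H=28, EF_I=17) = 28; EF_J = 28+6 = 34
Expected project duration μ = 34 days. Critical path: C → G → H → J.

Variance along critical path = 0.111 + 1.000 + 5.444 + 5.444 = 12.000; σ = √12.000 = 3.464 days.
Z = (38 − 34) / 3.464 = 1.155
P(T ≤ 38) = Φ(1.155) ≈ 0.876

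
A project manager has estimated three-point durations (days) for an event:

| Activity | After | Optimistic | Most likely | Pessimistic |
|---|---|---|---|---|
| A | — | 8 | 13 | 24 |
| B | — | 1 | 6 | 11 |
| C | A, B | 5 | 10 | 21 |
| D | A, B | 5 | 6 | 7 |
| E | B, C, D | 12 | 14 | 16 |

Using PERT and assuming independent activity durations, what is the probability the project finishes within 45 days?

0.941

te_A = (8 + 4·13 + 24)/6 = 84/6 = 14; σ²_A = ((24−8)/6)² = 7.111
te_B = (1 + 4·6 + 11)/6 = 36/6 = 6; σ²_B = ((11−1)/6)² = 2.778
te_C = (5 + 4·10 + 21)/6 = 66/6 = 11; σ²_C = ((21−5)/6)² = 7.111
te_D = (5 + 4·6 + 7)/6 = 36/6 = 6; σ²_D = ((7−5)/6)² = 0.111
te_E = (12 + 4·14 + 16)/6 = 84/6 = 14; σ²_E = ((16−12)/6)² = 0.444

Forward pass:
ES_A = 0; EF_A = 14
ES_B = 0; EF_B = 6
ES_C = max(EF_A=14, EF_B=6) = 14; EF_C = 14+11 = 25
ES_D = max(EF_A=14, EF_B=6) = 14; EF_D = 14+6 = 20
ES_E = max(EF_B=6, EF_C=25, EF_D=20) = 25; EF_E = 25+14 = 39
Expected project duration μ = 39 days. Critical path: A → C → E.

Variance along critical path = 7.111 + 7.111 + 0.444 = 14.667; σ = √14.667 = 3.830 days.
Z = (45 − 39) / 3.830 = 1.567
P(T ≤ 45) = Φ(1.567) ≈ 0.941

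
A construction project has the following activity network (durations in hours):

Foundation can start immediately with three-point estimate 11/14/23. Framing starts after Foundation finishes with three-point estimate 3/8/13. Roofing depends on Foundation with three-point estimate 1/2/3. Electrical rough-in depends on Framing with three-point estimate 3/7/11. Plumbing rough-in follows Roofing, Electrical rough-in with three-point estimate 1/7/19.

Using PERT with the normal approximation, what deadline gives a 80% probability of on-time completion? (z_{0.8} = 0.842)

te_Foundation = (11 + 4·14 + 23)/6 = 90/6 = 15; σ²_Foundation = ((23−11)/6)² = 4.000
te_Framing = (3 + 4·8 + 13)/6 = 48/6 = 8; σ²_Framing = ((13−3)/6)² = 2.778
te_Roofing = (1 + 4·2 + 3)/6 = 12/6 = 2; σ²_Roofing = ((3−1)/6)² = 0.111
te_Electrical rough-in = (3 + 4·7 + 11)/6 = 42/6 = 7; σ²_Electrical rough-in = ((11−3)/6)² = 1.778
te_Plumbing rough-in = (1 + 4·7 + 19)/6 = 48/6 = 8; σ²_Plumbing rough-in = ((19−1)/6)² = 9.000

Forward pass:
ES_Foundation = 0; EF_Foundation = 15
ES_Framing = 15; EF_Framing = 15+8 = 23
ES_Roofing = 15; EF_Roofing = 15+2 = 17
ES_Electrical rough-in = 23; EF_Electrical rough-in = 23+7 = 30
ES_Plumbing rough-in = max(EF_Roofing=17, EF_Electrical rough-in=30) = 30; EF_Plumbing rough-in = 30+8 = 38
Expected project duration μ = 38 hours. Critical path: Foundation → Framing → Electrical rough-in → Plumbing rough-in.

Variance along critical path = 4.000 + 2.778 + 1.778 + 9.000 = 17.556; σ = 4.190 hours.
D = μ + z·σ = 38 + 0.842·4.190 = 41.5 hours

41.5 hours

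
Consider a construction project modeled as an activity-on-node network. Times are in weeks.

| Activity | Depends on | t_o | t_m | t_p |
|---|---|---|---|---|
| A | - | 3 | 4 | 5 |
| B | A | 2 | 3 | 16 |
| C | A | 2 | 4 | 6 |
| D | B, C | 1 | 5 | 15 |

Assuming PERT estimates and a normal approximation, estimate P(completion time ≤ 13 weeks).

te_A = (3 + 4·4 + 5)/6 = 24/6 = 4; σ²_A = ((5−3)/6)² = 0.111
te_B = (2 + 4·3 + 16)/6 = 30/6 = 5; σ²_B = ((16−2)/6)² = 5.444
te_C = (2 + 4·4 + 6)/6 = 24/6 = 4; σ²_C = ((6−2)/6)² = 0.444
te_D = (1 + 4·5 + 15)/6 = 36/6 = 6; σ²_D = ((15−1)/6)² = 5.444

Forward pass:
ES_A = 0; EF_A = 4
ES_B = 4; EF_B = 4+5 = 9
ES_C = 4; EF_C = 4+4 = 8
ES_D = max(EF_B=9, EF_C=8) = 9; EF_D = 9+6 = 15
Expected project duration μ = 15 weeks. Critical path: A → B → D.

Variance along critical path = 0.111 + 5.444 + 5.444 = 11.000; σ = √11.000 = 3.317 weeks.
Z = (13 − 15) / 3.317 = -0.603
P(T ≤ 13) = Φ(-0.603) ≈ 0.273

0.273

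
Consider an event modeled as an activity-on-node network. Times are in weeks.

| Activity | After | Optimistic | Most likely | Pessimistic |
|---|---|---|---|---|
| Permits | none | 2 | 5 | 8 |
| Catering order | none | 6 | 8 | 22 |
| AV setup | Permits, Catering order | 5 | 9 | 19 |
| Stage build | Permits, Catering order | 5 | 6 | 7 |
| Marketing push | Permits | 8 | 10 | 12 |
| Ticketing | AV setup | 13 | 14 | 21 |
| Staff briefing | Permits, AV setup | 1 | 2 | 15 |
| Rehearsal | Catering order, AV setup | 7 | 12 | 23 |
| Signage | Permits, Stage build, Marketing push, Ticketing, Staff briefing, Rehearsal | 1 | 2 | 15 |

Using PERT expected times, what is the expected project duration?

39 weeks

te_Permits = (2 + 4·5 + 8)/6 = 30/6 = 5
te_Catering order = (6 + 4·8 + 22)/6 = 60/6 = 10
te_AV setup = (5 + 4·9 + 19)/6 = 60/6 = 10
te_Stage build = (5 + 4·6 + 7)/6 = 36/6 = 6
te_Marketing push = (8 + 4·10 + 12)/6 = 60/6 = 10
te_Ticketing = (13 + 4·14 + 21)/6 = 90/6 = 15
te_Staff briefing = (1 + 4·2 + 15)/6 = 24/6 = 4
te_Rehearsal = (7 + 4·12 + 23)/6 = 78/6 = 13
te_Signage = (1 + 4·2 + 15)/6 = 24/6 = 4

Forward pass:
ES_Permits = 0; EF_Permits = 5
ES_Catering order = 0; EF_Catering order = 10
ES_AV setup = max(EF_Permits=5, EF_Catering order=10) = 10; EF_AV setup = 10+10 = 20
ES_Stage build = max(EF_Permits=5, EF_Catering order=10) = 10; EF_Stage build = 10+6 = 16
ES_Marketing push = 5; EF_Marketing push = 5+10 = 15
ES_Ticketing = 20; EF_Ticketing = 20+15 = 35
ES_Staff briefing = max(EF_Permits=5, EF_AV setup=20) = 20; EF_Staff briefing = 20+4 = 24
ES_Rehearsal = max(EF_Catering order=10, EF_AV setup=20) = 20; EF_Rehearsal = 20+13 = 33
ES_Signage = max(EF_Permits=5, EF_Stage build=16, EF_Marketing push=15, EF_Ticketing=35, EF_Staff briefing=24, EF_Rehearsal=33) = 35; EF_Signage = 35+4 = 39
Expected project duration μ = 39 weeks. Critical path: Catering order → AV setup → Ticketing → Signage.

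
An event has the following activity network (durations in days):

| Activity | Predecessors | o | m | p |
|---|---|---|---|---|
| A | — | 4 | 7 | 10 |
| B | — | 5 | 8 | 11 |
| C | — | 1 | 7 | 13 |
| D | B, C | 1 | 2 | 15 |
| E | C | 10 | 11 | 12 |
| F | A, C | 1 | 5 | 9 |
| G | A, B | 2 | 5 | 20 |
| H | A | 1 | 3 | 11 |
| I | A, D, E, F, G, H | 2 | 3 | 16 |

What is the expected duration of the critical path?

23 days

te_A = (4 + 4·7 + 10)/6 = 42/6 = 7
te_B = (5 + 4·8 + 11)/6 = 48/6 = 8
te_C = (1 + 4·7 + 13)/6 = 42/6 = 7
te_D = (1 + 4·2 + 15)/6 = 24/6 = 4
te_E = (10 + 4·11 + 12)/6 = 66/6 = 11
te_F = (1 + 4·5 + 9)/6 = 30/6 = 5
te_G = (2 + 4·5 + 20)/6 = 42/6 = 7
te_H = (1 + 4·3 + 11)/6 = 24/6 = 4
te_I = (2 + 4·3 + 16)/6 = 30/6 = 5

Forward pass:
ES_A = 0; EF_A = 7
ES_B = 0; EF_B = 8
ES_C = 0; EF_C = 7
ES_D = max(EF_B=8, EF_C=7) = 8; EF_D = 8+4 = 12
ES_E = 7; EF_E = 7+11 = 18
ES_F = max(EF_A=7, EF_C=7) = 7; EF_F = 7+5 = 12
ES_G = max(EF_A=7, EF_B=8) = 8; EF_G = 8+7 = 15
ES_H = 7; EF_H = 7+4 = 11
ES_I = max(EF_A=7, EF_D=12, EF_E=18, EF_F=12, EF_G=15, EF_H=11) = 18; EF_I = 18+5 = 23
Expected project duration μ = 23 days. Critical path: C → E → I.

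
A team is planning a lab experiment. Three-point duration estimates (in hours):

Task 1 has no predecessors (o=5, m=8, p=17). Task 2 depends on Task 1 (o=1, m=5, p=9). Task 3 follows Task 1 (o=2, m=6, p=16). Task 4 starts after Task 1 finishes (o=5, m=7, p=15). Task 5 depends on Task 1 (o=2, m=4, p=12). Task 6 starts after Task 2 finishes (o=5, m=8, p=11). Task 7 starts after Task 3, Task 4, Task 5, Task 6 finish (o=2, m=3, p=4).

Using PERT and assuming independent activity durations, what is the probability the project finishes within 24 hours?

0.352

te_Task 1 = (5 + 4·8 + 17)/6 = 54/6 = 9; σ²_Task 1 = ((17−5)/6)² = 4.000
te_Task 2 = (1 + 4·5 + 9)/6 = 30/6 = 5; σ²_Task 2 = ((9−1)/6)² = 1.778
te_Task 3 = (2 + 4·6 + 16)/6 = 42/6 = 7; σ²_Task 3 = ((16−2)/6)² = 5.444
te_Task 4 = (5 + 4·7 + 15)/6 = 48/6 = 8; σ²_Task 4 = ((15−5)/6)² = 2.778
te_Task 5 = (2 + 4·4 + 12)/6 = 30/6 = 5; σ²_Task 5 = ((12−2)/6)² = 2.778
te_Task 6 = (5 + 4·8 + 11)/6 = 48/6 = 8; σ²_Task 6 = ((11−5)/6)² = 1.000
te_Task 7 = (2 + 4·3 + 4)/6 = 18/6 = 3; σ²_Task 7 = ((4−2)/6)² = 0.111

Forward pass:
ES_Task 1 = 0; EF_Task 1 = 9
ES_Task 2 = 9; EF_Task 2 = 9+5 = 14
ES_Task 3 = 9; EF_Task 3 = 9+7 = 16
ES_Task 4 = 9; EF_Task 4 = 9+8 = 17
ES_Task 5 = 9; EF_Task 5 = 9+5 = 14
ES_Task 6 = 14; EF_Task 6 = 14+8 = 22
ES_Task 7 = max(EF_Task 3=16, EF_Task 4=17, EF_Task 5=14, EF_Task 6=22) = 22; EF_Task 7 = 22+3 = 25
Expected project duration μ = 25 hours. Critical path: Task 1 → Task 2 → Task 6 → Task 7.

Variance along critical path = 4.000 + 1.778 + 1.000 + 0.111 = 6.889; σ = √6.889 = 2.625 hours.
Z = (24 − 25) / 2.625 = -0.381
P(T ≤ 24) = Φ(-0.381) ≈ 0.352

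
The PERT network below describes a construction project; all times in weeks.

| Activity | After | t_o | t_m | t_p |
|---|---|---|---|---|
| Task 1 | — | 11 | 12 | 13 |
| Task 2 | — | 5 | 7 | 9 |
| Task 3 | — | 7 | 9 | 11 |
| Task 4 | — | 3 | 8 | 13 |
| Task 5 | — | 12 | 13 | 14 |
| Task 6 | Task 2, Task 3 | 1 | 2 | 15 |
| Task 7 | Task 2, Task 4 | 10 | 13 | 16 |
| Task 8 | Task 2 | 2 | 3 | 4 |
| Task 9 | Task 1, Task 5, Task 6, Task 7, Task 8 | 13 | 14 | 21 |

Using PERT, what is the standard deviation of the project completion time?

2.36 weeks

te_Task 1 = (11 + 4·12 + 13)/6 = 72/6 = 12; σ²_Task 1 = ((13−11)/6)² = 0.111
te_Task 2 = (5 + 4·7 + 9)/6 = 42/6 = 7; σ²_Task 2 = ((9−5)/6)² = 0.444
te_Task 3 = (7 + 4·9 + 11)/6 = 54/6 = 9; σ²_Task 3 = ((11−7)/6)² = 0.444
te_Task 4 = (3 + 4·8 + 13)/6 = 48/6 = 8; σ²_Task 4 = ((13−3)/6)² = 2.778
te_Task 5 = (12 + 4·13 + 14)/6 = 78/6 = 13; σ²_Task 5 = ((14−12)/6)² = 0.111
te_Task 6 = (1 + 4·2 + 15)/6 = 24/6 = 4; σ²_Task 6 = ((15−1)/6)² = 5.444
te_Task 7 = (10 + 4·13 + 16)/6 = 78/6 = 13; σ²_Task 7 = ((16−10)/6)² = 1.000
te_Task 8 = (2 + 4·3 + 4)/6 = 18/6 = 3; σ²_Task 8 = ((4−2)/6)² = 0.111
te_Task 9 = (13 + 4·14 + 21)/6 = 90/6 = 15; σ²_Task 9 = ((21−13)/6)² = 1.778

Forward pass:
ES_Task 1 = 0; EF_Task 1 = 12
ES_Task 2 = 0; EF_Task 2 = 7
ES_Task 3 = 0; EF_Task 3 = 9
ES_Task 4 = 0; EF_Task 4 = 8
ES_Task 5 = 0; EF_Task 5 = 13
ES_Task 6 = max(EF_Task 2=7, EF_Task 3=9) = 9; EF_Task 6 = 9+4 = 13
ES_Task 7 = max(EF_Task 2=7, EF_Task 4=8) = 8; EF_Task 7 = 8+13 = 21
ES_Task 8 = 7; EF_Task 8 = 7+3 = 10
ES_Task 9 = max(EF_Task 1=12, EF_Task 5=13, EF_Task 6=13, EF_Task 7=21, EF_Task 8=10) = 21; EF_Task 9 = 21+15 = 36
Expected project duration μ = 36 weeks. Critical path: Task 4 → Task 7 → Task 9.

Variance along critical path = 2.778 + 1.000 + 1.778 = 5.556
σ = √5.556 = 2.357 weeks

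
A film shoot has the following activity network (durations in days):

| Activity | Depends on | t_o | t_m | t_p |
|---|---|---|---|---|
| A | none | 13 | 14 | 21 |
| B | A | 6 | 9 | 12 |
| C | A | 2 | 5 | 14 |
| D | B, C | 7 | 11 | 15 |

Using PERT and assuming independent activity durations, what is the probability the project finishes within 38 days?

0.920

te_A = (13 + 4·14 + 21)/6 = 90/6 = 15; σ²_A = ((21−13)/6)² = 1.778
te_B = (6 + 4·9 + 12)/6 = 54/6 = 9; σ²_B = ((12−6)/6)² = 1.000
te_C = (2 + 4·5 + 14)/6 = 36/6 = 6; σ²_C = ((14−2)/6)² = 4.000
te_D = (7 + 4·11 + 15)/6 = 66/6 = 11; σ²_D = ((15−7)/6)² = 1.778

Forward pass:
ES_A = 0; EF_A = 15
ES_B = 15; EF_B = 15+9 = 24
ES_C = 15; EF_C = 15+6 = 21
ES_D = max(EF_B=24, EF_C=21) = 24; EF_D = 24+11 = 35
Expected project duration μ = 35 days. Critical path: A → B → D.

Variance along critical path = 1.778 + 1.000 + 1.778 = 4.556; σ = √4.556 = 2.134 days.
Z = (38 − 35) / 2.134 = 1.406
P(T ≤ 38) = Φ(1.406) ≈ 0.920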